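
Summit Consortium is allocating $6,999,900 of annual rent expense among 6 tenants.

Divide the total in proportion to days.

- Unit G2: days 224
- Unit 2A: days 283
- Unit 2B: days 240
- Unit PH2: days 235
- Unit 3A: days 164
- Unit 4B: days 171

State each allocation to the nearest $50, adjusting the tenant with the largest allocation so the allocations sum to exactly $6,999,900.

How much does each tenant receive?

Sum of days: 1,317.
Unrounded shares: Unit G2 224/1,317 × $6,999,900 = 1,190,567.65; Unit 2A 283/1,317 × $6,999,900 = 1,504,154.67; Unit 2B 240/1,317 × $6,999,900 = 1,275,608.20; Unit PH2 235/1,317 × $6,999,900 = 1,249,033.03; Unit 3A 164/1,317 × $6,999,900 = 871,665.60; Unit 4B 171/1,317 × $6,999,900 = 908,870.84.
After rounding ($50): Unit G2 $1,190,550; Unit 2A $1,504,150; Unit 2B $1,275,600; Unit PH2 $1,249,050; Unit 3A $871,650; Unit 4B $908,850. Sum = $6,999,850.
Difference $6,999,900 − $6,999,850 = +$50 applied to largest allocation (Unit 2A): Unit 2A becomes $1,504,200.

Unit G2: $1,190,550 · Unit 2A: $1,504,200 · Unit 2B: $1,275,600 · Unit PH2: $1,249,050 · Unit 3A: $871,650 · Unit 4B: $908,850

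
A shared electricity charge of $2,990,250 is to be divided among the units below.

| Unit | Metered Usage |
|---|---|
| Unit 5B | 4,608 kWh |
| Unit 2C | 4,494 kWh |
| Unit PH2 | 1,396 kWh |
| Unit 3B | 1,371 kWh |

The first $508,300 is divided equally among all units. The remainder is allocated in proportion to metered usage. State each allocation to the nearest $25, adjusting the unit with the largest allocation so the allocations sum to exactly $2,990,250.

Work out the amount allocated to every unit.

Unit 5B: $1,090,650 · Unit 2C: $1,066,825 · Unit PH2: $419,000 · Unit 3B: $413,775

Equal tier: $508,300 ÷ 4 = $127,075 apiece.
Remainder $2,481,950 by metered usage (total 11,869): Unit 5B 963,587.97 → $963,600; Unit 2C 939,749.20 → $939,750; Unit PH2 291,920.31 → $291,925; Unit 3B 286,692.51 → $286,700.
Rounding difference −$25 on remainder applied to Unit 5B.
Totals: Unit 5B $127,075 + $963,575 = $1,090,650; Unit 2C $127,075 + $939,750 = $1,066,825; Unit PH2 $127,075 + $291,925 = $419,000; Unit 3B $127,075 + $286,700 = $413,775.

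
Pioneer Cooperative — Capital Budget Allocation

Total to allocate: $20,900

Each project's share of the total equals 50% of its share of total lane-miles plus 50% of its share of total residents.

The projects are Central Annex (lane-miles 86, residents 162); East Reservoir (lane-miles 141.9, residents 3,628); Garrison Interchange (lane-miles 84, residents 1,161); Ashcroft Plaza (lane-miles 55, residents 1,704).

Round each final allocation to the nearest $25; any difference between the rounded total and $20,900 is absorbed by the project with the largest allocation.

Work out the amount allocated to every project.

Lane-miles total 366.9; residents total 6,655.
Composite weights (50% lane-miles + 50% residents): Central Annex 0.1294; East Reservoir 0.4660; Garrison Interchange 0.2017; Ashcroft Plaza 0.2030.
Pro-rata amounts: Central Annex 2,703.82; East Reservoir 9,738.44; Garrison Interchange 4,215.54; Ashcroft Plaza 4,242.21.
At nearest $25: Central Annex $2,700; East Reservoir $9,750; Garrison Interchange $4,225; Ashcroft Plaza $4,250. Sum = $20,925.
Difference $20,900 − $20,925 = −$25 applied to largest allocation (East Reservoir): East Reservoir becomes $9,725.

Central Annex: $2,700; East Reservoir: $9,725; Garrison Interchange: $4,225; Ashcroft Plaza: $4,250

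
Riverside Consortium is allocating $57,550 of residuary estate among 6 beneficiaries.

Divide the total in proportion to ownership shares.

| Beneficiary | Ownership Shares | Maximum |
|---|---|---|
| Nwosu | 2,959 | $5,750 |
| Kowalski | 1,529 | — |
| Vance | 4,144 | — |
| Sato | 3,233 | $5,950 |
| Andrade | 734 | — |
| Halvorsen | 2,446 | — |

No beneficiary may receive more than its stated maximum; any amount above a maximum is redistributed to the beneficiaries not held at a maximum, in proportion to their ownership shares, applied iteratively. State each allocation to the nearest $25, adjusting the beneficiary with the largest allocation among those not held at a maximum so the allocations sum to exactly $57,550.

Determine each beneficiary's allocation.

Total ownership shares = 15,045.
Proportional shares (ignoring caps): Nwosu 11,318.74; Kowalski 5,848.72; Vance 15,851.59; Sato 12,366.84; Andrade 2,807.69; Halvorsen 9,356.42.
Capped: Nwosu ($5,750), Sato ($5,950); residual $45,850 reallocated over remaining ownership shares 8,853.
Redistributed shares: Kowalski 7,918.75 → $7,925; Vance 21,461.92 → $21,450; Andrade 3,801.41 → $3,800; Halvorsen 12,667.92 → $12,675.

Nwosu: $5,750 | Kowalski: $7,925 | Vance: $21,450 | Sato: $5,950 | Andrade: $3,800 | Halvorsen: $12,675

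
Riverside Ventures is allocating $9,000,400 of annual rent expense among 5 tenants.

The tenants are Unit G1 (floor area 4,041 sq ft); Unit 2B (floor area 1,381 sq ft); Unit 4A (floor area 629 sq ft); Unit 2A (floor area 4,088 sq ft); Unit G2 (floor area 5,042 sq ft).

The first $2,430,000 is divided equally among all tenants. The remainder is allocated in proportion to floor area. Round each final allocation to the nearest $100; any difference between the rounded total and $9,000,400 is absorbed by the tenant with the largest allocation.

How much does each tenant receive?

$2,430,000 shared equally gives $486,000 per tenant.
Remainder $6,570,400 by floor area (total 15,181): Unit G1 1,748,961.62 → $1,749,000; Unit 2B 597,702.55 → $597,700; Unit 4A 272,233.82 → $272,200; Unit 2A 1,769,303.42 → $1,769,300; Unit G2 2,182,198.59 → $2,182,200.
Totals: Unit G1 $486,000 + $1,749,000 = $2,235,000; Unit 2B $486,000 + $597,700 = $1,083,700; Unit 4A $486,000 + $272,200 = $758,200; Unit 2A $486,000 + $1,769,300 = $2,255,300; Unit G2 $486,000 + $2,182,200 = $2,668,200.

Unit G1: $2,235,000 | Unit 2B: $1,083,700 | Unit 4A: $758,200 | Unit 2A: $2,255,300 | Unit G2: $2,668,200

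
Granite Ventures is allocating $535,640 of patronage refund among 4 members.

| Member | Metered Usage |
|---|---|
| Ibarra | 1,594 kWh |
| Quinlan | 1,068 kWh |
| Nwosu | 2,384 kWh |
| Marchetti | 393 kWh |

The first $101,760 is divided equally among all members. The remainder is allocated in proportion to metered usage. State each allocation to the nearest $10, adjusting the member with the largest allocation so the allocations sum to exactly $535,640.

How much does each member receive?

Equal tier: $101,760 ÷ 4 = $25,440 apiece.
Remainder $433,880 by metered usage (total 5,439): Ibarra 127,156.59 → $127,160; Quinlan 85,196.51 → $85,200; Nwosu 190,176.49 → $190,180; Marchetti 31,350.40 → $31,350.
Rounding difference −$10 on remainder applied to Nwosu.
Totals: Ibarra $25,440 + $127,160 = $152,600; Quinlan $25,440 + $85,200 = $110,640; Nwosu $25,440 + $190,170 = $215,610; Marchetti $25,440 + $31,350 = $56,790.

Ibarra: $152,600 | Quinlan: $110,640 | Nwosu: $215,610 | Marchetti: $56,790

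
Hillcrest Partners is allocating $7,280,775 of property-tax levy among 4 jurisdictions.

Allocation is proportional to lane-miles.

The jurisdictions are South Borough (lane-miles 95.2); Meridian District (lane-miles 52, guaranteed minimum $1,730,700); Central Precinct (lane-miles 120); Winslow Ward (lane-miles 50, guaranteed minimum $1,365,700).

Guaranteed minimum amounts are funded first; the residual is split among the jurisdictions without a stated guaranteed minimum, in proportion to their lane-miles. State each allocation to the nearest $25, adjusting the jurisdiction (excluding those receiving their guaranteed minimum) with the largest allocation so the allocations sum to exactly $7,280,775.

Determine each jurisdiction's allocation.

South Borough: $1,851,075; Meridian District: $1,730,700; Central Precinct: $2,333,300; Winslow Ward: $1,365,700

Guaranteed amounts: Meridian District $1,730,700; Winslow Ward $1,365,700. Remaining pool $4,184,375.
Remaining pool split over remaining lane-miles 215.2: South Borough 1,851,080.39 → $1,851,075; Central Precinct 2,333,294.61 → $2,333,300.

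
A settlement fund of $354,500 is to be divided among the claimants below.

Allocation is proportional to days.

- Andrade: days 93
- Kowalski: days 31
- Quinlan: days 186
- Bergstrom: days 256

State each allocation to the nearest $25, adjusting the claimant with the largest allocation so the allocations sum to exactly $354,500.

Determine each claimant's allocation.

Total days = 566.
Raw shares: Andrade 93/566 × $354,500 = 58,248.23; Kowalski 31/566 × $354,500 = 19,416.08; Quinlan 186/566 × $354,500 = 116,496.47; Bergstrom 256/566 × $354,500 = 160,339.22.
After rounding ($25): Andrade $58,250; Kowalski $19,425; Quinlan $116,500; Bergstrom $160,350. Sum = $354,525.
Difference $354,500 − $354,525 = −$25 applied to largest allocation (Bergstrom): Bergstrom becomes $160,325.

Andrade: $58,250 · Kowalski: $19,425 · Quinlan: $116,500 · Bergstrom: $160,325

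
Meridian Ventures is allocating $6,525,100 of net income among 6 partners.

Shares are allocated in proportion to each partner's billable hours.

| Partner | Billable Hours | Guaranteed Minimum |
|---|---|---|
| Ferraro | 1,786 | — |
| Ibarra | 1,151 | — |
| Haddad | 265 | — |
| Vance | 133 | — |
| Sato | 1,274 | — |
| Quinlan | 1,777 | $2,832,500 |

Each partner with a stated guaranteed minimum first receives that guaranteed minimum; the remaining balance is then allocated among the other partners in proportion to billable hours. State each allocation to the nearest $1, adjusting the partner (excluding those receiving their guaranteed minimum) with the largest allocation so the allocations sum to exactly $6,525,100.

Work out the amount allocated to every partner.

Ferraro: $1,430,892 | Ibarra: $922,149 | Haddad: $212,310 | Vance: $106,556 | Sato: $1,020,693 | Quinlan: $2,832,500

Guaranteed amounts: Quinlan $2,832,500. Balance $3,692,600.
Balance split over remaining billable hours 4,609: Ferraro 1,430,892.51 → $1,430,893; Ibarra 922,148.54 → $922,149; Haddad 212,310.48 → $212,310; Vance 106,555.83 → $106,556; Sato 1,020,692.64 → $1,020,693.
Rounding difference −$1 applied to Ferraro → $1,430,892.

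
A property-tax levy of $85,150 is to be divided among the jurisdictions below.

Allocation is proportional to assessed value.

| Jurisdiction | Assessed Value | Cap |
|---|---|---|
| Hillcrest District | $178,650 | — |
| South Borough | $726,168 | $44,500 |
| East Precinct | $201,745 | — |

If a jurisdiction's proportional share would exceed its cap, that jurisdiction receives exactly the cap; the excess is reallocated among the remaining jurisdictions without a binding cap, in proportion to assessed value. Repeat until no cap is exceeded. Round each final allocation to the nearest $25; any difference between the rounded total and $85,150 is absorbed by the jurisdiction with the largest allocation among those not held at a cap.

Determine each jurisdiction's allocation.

Sum of assessed value: 1,106,563.
Pro-rata shares before constraints: Hillcrest District 13,747.11; South Borough 55,878.61; East Precinct 15,524.27.
Held at cap: South Borough ($44,500); balance $40,650 reallocated over remaining assessed value 380,395.
Shares after redistribution: Hillcrest District 19,091.00 → $19,100; East Precinct 21,559.00 → $21,550.

Hillcrest District: $19,100 · South Borough: $44,500 · East Precinct: $21,550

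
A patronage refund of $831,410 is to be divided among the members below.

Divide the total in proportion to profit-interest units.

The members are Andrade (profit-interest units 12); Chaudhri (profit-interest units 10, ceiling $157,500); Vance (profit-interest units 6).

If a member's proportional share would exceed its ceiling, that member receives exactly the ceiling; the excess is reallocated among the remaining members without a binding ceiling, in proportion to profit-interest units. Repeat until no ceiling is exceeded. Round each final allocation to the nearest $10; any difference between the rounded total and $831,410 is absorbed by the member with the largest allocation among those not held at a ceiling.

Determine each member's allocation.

Andrade: $449,270; Chaudhri: $157,500; Vance: $224,640

Combined profit-interest units = 28.
Unconstrained shares: Andrade 356,318.57; Chaudhri 296,932.14; Vance 178,159.29.
Held at cap: Chaudhri ($157,500); balance $673,910 reallocated over remaining profit-interest units 18.
Redistributed shares: Andrade 449,273.33 → $449,270; Vance 224,636.67 → $224,640.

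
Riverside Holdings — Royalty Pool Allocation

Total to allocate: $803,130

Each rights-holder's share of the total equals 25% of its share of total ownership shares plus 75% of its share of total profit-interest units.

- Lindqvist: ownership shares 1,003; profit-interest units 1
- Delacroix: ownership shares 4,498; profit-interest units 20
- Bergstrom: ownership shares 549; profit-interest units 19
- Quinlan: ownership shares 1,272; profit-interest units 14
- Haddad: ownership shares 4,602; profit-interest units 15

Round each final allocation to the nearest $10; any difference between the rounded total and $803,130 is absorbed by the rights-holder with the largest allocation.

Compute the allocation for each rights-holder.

Lindqvist: $25,620; Delacroix: $250,330; Bergstrom: $175,110; Quinlan: $143,630; Haddad: $208,440

Ownership shares total 11,924; profit-interest units total 69.
Blended shares (25% ownership shares + 75% profit-interest units): Lindqvist 0.0319; Delacroix 0.3117; Bergstrom 0.2180; Quinlan 0.1788; Haddad 0.2595.
Raw shares: Lindqvist 25,618.71; Delacroix 250,333.14; Bergstrom 175,108.15; Quinlan 143,634.03; Haddad 208,435.97.
After rounding ($10): Lindqvist $25,620; Delacroix $250,330; Bergstrom $175,110; Quinlan $143,630; Haddad $208,440. Sum = $803,130.
No rounding difference to absorb.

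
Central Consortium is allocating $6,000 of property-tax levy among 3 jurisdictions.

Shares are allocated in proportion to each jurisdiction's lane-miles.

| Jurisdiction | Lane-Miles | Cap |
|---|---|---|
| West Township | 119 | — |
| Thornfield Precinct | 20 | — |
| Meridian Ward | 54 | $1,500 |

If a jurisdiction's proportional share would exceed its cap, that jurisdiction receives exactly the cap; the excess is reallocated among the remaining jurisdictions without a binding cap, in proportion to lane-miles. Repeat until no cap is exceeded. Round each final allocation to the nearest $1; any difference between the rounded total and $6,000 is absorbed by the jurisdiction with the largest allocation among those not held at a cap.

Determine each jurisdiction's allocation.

West Township: $3,853 | Thornfield Precinct: $647 | Meridian Ward: $1,500

Total lane-miles = 193.
Pro-rata shares before constraints: West Township 3,699.48; Thornfield Precinct 621.76; Meridian Ward 1,678.76.
Held at cap: Meridian Ward ($1,500); balance $4,500 reallocated over remaining lane-miles 139.
Shares after redistribution: West Township 3,852.52 → $3,853; Thornfield Precinct 647.48 → $647.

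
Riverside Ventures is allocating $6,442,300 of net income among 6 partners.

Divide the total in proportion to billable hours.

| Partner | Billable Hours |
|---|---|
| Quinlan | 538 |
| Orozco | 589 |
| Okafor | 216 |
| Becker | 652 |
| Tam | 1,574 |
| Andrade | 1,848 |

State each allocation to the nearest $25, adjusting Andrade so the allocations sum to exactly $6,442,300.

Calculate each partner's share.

Quinlan: $639,825 · Orozco: $700,475 · Okafor: $256,875 · Becker: $775,400 · Tam: $1,871,925 · Andrade: $2,197,800

Sum of billable hours: 5,417.
Pro-rata amounts: Quinlan 538/5,417 × $6,442,300 = 639,829.68; Orozco 589/5,417 × $6,442,300 = 700,482.68; Okafor 216/5,417 × $6,442,300 = 256,883.29; Becker 652/5,417 × $6,442,300 = 775,406.98; Tam 1,574/5,417 × $6,442,300 = 1,871,918.07; Andrade 1,848/5,417 × $6,442,300 = 2,197,779.29.
Rounded to nearest $25: Quinlan $639,825; Orozco $700,475; Okafor $256,875; Becker $775,400; Tam $1,871,925; Andrade $2,197,775. Sum = $6,442,275.
Difference $6,442,300 − $6,442,275 = +$25 applied to Andrade: Andrade becomes $2,197,800.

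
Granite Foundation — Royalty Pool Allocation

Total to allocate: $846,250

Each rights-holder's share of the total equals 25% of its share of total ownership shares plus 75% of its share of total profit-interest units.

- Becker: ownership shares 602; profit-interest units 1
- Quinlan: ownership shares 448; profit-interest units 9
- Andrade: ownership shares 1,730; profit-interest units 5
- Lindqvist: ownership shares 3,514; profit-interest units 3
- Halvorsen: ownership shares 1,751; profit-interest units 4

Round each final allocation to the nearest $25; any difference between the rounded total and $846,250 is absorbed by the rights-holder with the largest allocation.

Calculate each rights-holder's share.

Ownership shares total 8,045; profit-interest units total 22.
Combined weights (25% ownership shares + 75% profit-interest units): Becker 0.0528; Quinlan 0.3207; Andrade 0.2242; Lindqvist 0.2115; Halvorsen 0.1908.
Raw shares: Becker 44,680.46; Quinlan 271,426.12; Andrade 189,741.64; Lindqvist 178,957.32; Halvorsen 161,444.46.
Rounded to nearest $25: Becker $44,675; Quinlan $271,425; Andrade $189,750; Lindqvist $178,950; Halvorsen $161,450. Sum = $846,250.
Sum already equals the total — no adjustment.

Becker: $44,675 | Quinlan: $271,425 | Andrade: $189,750 | Lindqvist: $178,950 | Halvorsen: $161,450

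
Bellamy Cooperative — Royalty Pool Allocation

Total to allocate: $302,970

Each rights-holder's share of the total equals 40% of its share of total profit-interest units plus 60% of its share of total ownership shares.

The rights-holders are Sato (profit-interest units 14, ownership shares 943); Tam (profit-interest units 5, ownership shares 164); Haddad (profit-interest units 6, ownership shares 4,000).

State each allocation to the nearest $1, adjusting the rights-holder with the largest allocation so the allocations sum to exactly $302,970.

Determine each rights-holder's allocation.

Sato: $101,431; Tam: $30,075; Haddad: $171,464

Totals — profit-interest units 25, ownership shares 5,107.
Blended shares (40% profit-interest units + 60% ownership shares): Sato 0.3348; Tam 0.0993; Haddad 0.5659.
Pro-rata amounts: Sato 101,431.06; Tam 30,075.13; Haddad 171,463.82.
At nearest $1: Sato $101,431; Tam $30,075; Haddad $171,464. Sum = $302,970.
Sum already equals the total — no adjustment.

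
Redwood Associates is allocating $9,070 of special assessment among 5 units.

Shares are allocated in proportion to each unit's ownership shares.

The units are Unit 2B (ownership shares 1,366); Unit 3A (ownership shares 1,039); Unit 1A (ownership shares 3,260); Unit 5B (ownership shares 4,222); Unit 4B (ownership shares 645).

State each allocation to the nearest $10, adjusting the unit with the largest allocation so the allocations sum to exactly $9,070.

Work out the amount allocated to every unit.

Ownership shares total: 10,532.
Unrounded shares: Unit 2B 1,366/10,532 × $9,070 = 1,176.38; Unit 3A 1,039/10,532 × $9,070 = 894.77; Unit 1A 3,260/10,532 × $9,070 = 2,807.46; Unit 5B 4,222/10,532 × $9,070 = 3,635.92; Unit 4B 645/10,532 × $9,070 = 555.46.
After rounding ($10): Unit 2B $1,180; Unit 3A $890; Unit 1A $2,810; Unit 5B $3,640; Unit 4B $560. Sum = $9,080.
Difference $9,070 − $9,080 = −$10 applied to largest allocation (Unit 5B): Unit 5B becomes $3,630.

Unit 2B: $1,180 · Unit 3A: $890 · Unit 1A: $2,810 · Unit 5B: $3,630 · Unit 4B: $560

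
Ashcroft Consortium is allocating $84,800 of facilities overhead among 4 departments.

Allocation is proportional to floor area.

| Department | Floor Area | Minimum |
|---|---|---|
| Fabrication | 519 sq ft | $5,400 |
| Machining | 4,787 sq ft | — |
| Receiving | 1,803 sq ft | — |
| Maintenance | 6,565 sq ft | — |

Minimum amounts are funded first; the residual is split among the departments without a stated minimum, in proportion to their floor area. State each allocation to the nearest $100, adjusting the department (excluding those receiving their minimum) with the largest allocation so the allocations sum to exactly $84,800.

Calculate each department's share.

Guaranteed amounts: Fabrication $5,400. Balance $79,400.
Balance split over remaining floor area 13,155: Machining 28,893.03 → $28,900; Receiving 10,882.42 → $10,900; Maintenance 39,624.55 → $39,600.

Fabrication: $5,400 · Machining: $28,900 · Receiving: $10,900 · Maintenance: $39,600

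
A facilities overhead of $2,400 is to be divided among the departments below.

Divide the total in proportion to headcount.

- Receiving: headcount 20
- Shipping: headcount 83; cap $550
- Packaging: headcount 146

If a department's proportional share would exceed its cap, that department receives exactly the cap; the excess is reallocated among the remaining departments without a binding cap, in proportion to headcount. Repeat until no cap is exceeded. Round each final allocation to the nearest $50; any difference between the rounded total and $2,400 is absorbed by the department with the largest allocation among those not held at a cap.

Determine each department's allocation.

Receiving: $200; Shipping: $550; Packaging: $1,650

Total headcount = 249.
Pro-rata shares before constraints: Receiving 192.77; Shipping 800.00; Packaging 1,407.23.
Held at cap: Shipping ($550); remaining pool $1,850 reallocated over remaining headcount 166.
Remaining shares: Receiving 222.89 → $200; Packaging 1,627.11 → $1,650.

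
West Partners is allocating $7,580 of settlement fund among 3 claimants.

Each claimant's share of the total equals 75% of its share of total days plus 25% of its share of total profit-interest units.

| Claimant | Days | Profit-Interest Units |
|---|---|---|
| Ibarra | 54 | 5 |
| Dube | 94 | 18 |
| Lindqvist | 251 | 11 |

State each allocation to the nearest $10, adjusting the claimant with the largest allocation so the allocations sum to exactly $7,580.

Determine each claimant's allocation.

Totals — days 399, profit-interest units 34.
Composite weights (75% days + 25% profit-interest units): Ibarra 0.1383; Dube 0.3090; Lindqvist 0.5527.
Raw shares: Ibarra 1,048.07; Dube 2,342.56; Lindqvist 4,189.37.
At nearest $10: Ibarra $1,050; Dube $2,340; Lindqvist $4,190. Sum = $7,580.
Sum already equals the total — no adjustment.

Ibarra: $1,050 | Dube: $2,340 | Lindqvist: $4,190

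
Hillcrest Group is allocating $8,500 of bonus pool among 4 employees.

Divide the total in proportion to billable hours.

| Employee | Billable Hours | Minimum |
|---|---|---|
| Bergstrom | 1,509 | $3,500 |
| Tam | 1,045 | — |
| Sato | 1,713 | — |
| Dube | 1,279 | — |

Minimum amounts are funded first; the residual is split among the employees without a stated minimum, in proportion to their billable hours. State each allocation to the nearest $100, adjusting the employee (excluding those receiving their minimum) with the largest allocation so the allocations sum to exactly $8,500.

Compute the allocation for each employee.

Guaranteed amounts: Bergstrom $3,500. Balance $5,000.
Balance split over remaining billable hours 4,037: Tam 1,294.28 → $1,300; Sato 2,121.62 → $2,100; Dube 1,584.10 → $1,600.

Bergstrom: $3,500; Tam: $1,300; Sato: $2,100; Dube: $1,600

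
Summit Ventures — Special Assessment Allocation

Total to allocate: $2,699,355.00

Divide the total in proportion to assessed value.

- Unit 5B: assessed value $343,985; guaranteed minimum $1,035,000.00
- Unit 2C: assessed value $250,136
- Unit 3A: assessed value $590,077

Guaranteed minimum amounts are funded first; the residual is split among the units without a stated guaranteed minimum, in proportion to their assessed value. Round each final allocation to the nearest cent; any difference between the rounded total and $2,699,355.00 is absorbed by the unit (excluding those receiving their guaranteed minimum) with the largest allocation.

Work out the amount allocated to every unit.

Fund the minimums — Unit 5B $1,035,000.00. Balance $1,664,355.00.
Balance split over remaining assessed value 840,213: Unit 2C 495,487.5755 → $495,487.58; Unit 3A 1,168,867.4245 → $1,168,867.42.

Unit 5B: $1,035,000.00; Unit 2C: $495,487.58; Unit 3A: $1,168,867.42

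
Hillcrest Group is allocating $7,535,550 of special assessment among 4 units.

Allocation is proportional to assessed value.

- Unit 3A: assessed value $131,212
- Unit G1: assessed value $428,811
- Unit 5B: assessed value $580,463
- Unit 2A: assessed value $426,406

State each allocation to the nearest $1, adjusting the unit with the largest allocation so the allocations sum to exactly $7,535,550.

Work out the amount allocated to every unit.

Assessed value total: 1,566,892.
Unrounded shares: Unit 3A 131,212/1,566,892 × $7,535,550 = 631,029.19; Unit G1 428,811/1,566,892 × $7,535,550 = 2,062,252.36; Unit 5B 580,463/1,566,892 × $7,535,550 = 2,791,582.29; Unit 2A 426,406/1,566,892 × $7,535,550 = 2,050,686.16.
Rounded to nearest $1: Unit 3A $631,029; Unit G1 $2,062,252; Unit 5B $2,791,582; Unit 2A $2,050,686. Sum = $7,535,549.
Difference $7,535,550 − $7,535,549 = +$1 applied to largest allocation (Unit 5B): Unit 5B becomes $2,791,583.

Unit 3A: $631,029 | Unit G1: $2,062,252 | Unit 5B: $2,791,583 | Unit 2A: $2,050,686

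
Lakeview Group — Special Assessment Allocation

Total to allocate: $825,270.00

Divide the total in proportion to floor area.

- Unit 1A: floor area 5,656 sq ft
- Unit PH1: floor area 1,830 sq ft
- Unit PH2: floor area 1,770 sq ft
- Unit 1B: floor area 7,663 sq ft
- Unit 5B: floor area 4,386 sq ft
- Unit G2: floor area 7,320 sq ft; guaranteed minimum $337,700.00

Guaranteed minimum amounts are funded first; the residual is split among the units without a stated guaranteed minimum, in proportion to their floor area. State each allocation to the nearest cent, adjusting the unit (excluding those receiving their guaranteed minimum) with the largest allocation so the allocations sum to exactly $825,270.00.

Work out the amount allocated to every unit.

Guaranteed amounts: Unit G2 $337,700.00. Balance $487,570.00.
Balance split over remaining floor area 21,305: Unit 1A 129,438.9073 → $129,438.91; Unit PH1 41,879.9859 → $41,879.99; Unit PH2 40,506.8716 → $40,506.87; Unit 1B 175,369.5804 → $175,369.58; Unit 5B 100,374.6548 → $100,374.65.

Unit 1A: $129,438.91 | Unit PH1: $41,879.99 | Unit PH2: $40,506.87 | Unit 1B: $175,369.58 | Unit 5B: $100,374.65 | Unit G2: $337,700.00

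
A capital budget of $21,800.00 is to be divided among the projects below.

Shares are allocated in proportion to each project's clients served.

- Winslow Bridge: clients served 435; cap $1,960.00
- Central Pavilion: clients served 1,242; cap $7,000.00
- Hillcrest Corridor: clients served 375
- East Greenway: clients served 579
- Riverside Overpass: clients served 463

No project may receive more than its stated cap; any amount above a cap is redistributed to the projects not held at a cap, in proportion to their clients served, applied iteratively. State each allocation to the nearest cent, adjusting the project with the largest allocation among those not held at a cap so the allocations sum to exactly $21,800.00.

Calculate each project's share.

Winslow Bridge: $1,960.00; Central Pavilion: $7,000.00; Hillcrest Corridor: $3,398.02; East Greenway: $5,246.55; Riverside Overpass: $4,195.43

Clients served total: 3,094.
Proportional shares (ignoring caps): Winslow Bridge 3,064.9644; Central Pavilion 8,751.0019; Hillcrest Corridor 2,642.2107; East Greenway 4,079.5734; Riverside Overpass 3,262.2495.
Capped: Winslow Bridge ($1,960.00), Central Pavilion ($7,000.00); balance $12,840.00 reallocated over remaining clients served 1,417.
Shares after redistribution: Hillcrest Corridor 3,398.0240 → $3,398.02; East Greenway 5,246.5490 → $5,246.55; Riverside Overpass 4,195.4270 → $4,195.43.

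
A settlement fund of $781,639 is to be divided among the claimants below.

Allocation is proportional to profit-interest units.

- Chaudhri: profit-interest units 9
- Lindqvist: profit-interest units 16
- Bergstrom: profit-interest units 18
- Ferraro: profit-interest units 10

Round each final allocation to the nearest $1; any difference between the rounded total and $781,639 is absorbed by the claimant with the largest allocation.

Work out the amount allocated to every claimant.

Chaudhri: $132,731 · Lindqvist: $235,966 · Bergstrom: $265,463 · Ferraro: $147,479

Sum of profit-interest units: 53.
Unrounded shares: Chaudhri 9/53 × $781,639 = 132,731.15; Lindqvist 16/53 × $781,639 = 235,966.49; Bergstrom 18/53 × $781,639 = 265,462.30; Ferraro 10/53 × $781,639 = 147,479.06.
After rounding ($1): Chaudhri $132,731; Lindqvist $235,966; Bergstrom $265,462; Ferraro $147,479. Sum = $781,638.
Difference $781,639 − $781,638 = +$1 applied to largest allocation (Bergstrom): Bergstrom becomes $265,463.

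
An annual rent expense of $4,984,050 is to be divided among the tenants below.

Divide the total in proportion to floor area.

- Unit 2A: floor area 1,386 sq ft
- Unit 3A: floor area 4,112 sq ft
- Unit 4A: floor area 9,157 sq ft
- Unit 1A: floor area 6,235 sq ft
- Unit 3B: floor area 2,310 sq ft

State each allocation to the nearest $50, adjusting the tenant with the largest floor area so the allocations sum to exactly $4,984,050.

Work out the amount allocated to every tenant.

Unit 2A: $297,750 | Unit 3A: $883,400 | Unit 4A: $1,967,200 | Unit 1A: $1,339,450 | Unit 3B: $496,250

Combined floor area = 1,386 + 4,112 + 9,157 + 6,235 + 2,310 = 23,200.
Raw shares: Unit 2A 297,754.02; Unit 3A 883,379.90; Unit 4A 1,967,195.94; Unit 1A 1,339,463.44; Unit 3B 496,256.70.
After rounding ($50): Unit 2A $297,750; Unit 3A $883,400; Unit 4A $1,967,200; Unit 1A $1,339,450; Unit 3B $496,250. Sum = $4,984,050.
Rounded total matches; no reconciliation needed.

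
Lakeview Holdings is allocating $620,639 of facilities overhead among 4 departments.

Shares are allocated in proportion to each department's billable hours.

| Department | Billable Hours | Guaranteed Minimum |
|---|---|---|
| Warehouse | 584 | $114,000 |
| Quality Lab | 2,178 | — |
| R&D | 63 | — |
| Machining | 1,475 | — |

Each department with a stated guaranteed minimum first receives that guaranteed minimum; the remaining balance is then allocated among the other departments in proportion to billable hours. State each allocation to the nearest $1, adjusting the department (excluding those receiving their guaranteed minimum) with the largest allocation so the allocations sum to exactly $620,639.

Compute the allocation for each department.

Warehouse: $114,000; Quality Lab: $296,949; R&D: $8,589; Machining: $201,101

Minimums first: Warehouse $114,000. Balance $506,639.
Balance split over remaining billable hours 3,716: Quality Lab 296,948.26 → $296,948; R&D 8,589.41 → $8,589; Machining 201,101.33 → $201,101.
Rounding difference +$1 applied to Quality Lab → $296,949.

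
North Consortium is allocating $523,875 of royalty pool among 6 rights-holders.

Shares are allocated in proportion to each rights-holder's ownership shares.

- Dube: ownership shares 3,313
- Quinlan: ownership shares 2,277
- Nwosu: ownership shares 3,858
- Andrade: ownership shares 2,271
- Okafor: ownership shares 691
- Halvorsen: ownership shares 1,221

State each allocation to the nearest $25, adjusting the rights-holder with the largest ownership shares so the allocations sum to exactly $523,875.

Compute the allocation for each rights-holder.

Total ownership shares = 13,631.
Pro-rata amounts: Dube 3,313/13,631 × $523,875 = 127,327.26; Quinlan 2,277/13,631 × $523,875 = 87,511.07; Nwosu 3,858/13,631 × $523,875 = 148,273.04; Andrade 2,271/13,631 × $523,875 = 87,280.47; Okafor 691/13,631 × $523,875 = 26,556.94; Halvorsen 1,221/13,631 × $523,875 = 46,926.23.
Rounded to nearest $25: Dube $127,325; Quinlan $87,500; Nwosu $148,275; Andrade $87,275; Okafor $26,550; Halvorsen $46,925. Sum = $523,850.
Difference $523,875 − $523,850 = +$25 applied to largest ownership shares (Nwosu): Nwosu becomes $148,300.

Dube: $127,325 · Quinlan: $87,500 · Nwosu: $148,300 · Andrade: $87,275 · Okafor: $26,550 · Halvorsen: $46,925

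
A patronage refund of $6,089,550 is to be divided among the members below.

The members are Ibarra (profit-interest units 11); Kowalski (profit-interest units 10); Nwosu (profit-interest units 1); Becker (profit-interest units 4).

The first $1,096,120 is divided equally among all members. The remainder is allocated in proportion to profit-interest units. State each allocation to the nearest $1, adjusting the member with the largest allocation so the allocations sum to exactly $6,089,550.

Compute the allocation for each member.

$1,096,120 shared equally gives $274,030 per member.
Remainder $4,993,430 by profit-interest units (total 26): Ibarra 2,112,605.00 → $2,112,605; Kowalski 1,920,550.00 → $1,920,550; Nwosu 192,055.00 → $192,055; Becker 768,220.00 → $768,220.
Totals: Ibarra $274,030 + $2,112,605 = $2,386,635; Kowalski $274,030 + $1,920,550 = $2,194,580; Nwosu $274,030 + $192,055 = $466,085; Becker $274,030 + $768,220 = $1,042,250.

Ibarra: $2,386,635; Kowalski: $2,194,580; Nwosu: $466,085; Becker: $1,042,250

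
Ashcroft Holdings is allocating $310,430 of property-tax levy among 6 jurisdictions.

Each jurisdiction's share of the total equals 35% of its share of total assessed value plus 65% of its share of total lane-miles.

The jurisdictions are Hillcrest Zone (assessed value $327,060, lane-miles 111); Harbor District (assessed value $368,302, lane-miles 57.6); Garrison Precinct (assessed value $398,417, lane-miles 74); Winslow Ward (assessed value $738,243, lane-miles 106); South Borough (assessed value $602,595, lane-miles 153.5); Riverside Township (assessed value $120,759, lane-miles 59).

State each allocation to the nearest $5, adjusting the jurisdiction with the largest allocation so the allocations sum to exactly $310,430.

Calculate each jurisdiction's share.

Assessed value total 2,555,376; lane-miles total 561.1.
Blended shares (35% assessed value + 65% lane-miles): Hillcrest Zone 0.1734; Harbor District 0.1172; Garrison Precinct 0.1403; Winslow Ward 0.2239; South Borough 0.2604; Riverside Township 0.0849.
Unrounded shares: Hillcrest Zone 53,823.24; Harbor District 36,373.39; Garrison Precinct 43,551.50; Winslow Ward 69,508.01; South Borough 80,822.15; Riverside Township 26,351.71.
After rounding ($5): Hillcrest Zone $53,825; Harbor District $36,375; Garrison Precinct $43,550; Winslow Ward $69,510; South Borough $80,820; Riverside Township $26,350. Sum = $310,430.
Rounded total matches; no reconciliation needed.

Hillcrest Zone: $53,825; Harbor District: $36,375; Garrison Precinct: $43,550; Winslow Ward: $69,510; South Borough: $80,820; Riverside Township: $26,350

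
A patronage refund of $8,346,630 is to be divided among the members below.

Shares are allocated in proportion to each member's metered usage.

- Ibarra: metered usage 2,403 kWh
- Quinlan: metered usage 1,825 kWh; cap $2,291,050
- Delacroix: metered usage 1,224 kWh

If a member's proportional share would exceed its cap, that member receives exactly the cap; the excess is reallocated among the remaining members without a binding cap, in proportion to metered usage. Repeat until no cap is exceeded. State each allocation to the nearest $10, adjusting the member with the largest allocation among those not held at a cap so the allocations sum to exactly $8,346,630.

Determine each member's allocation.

Total metered usage = 5,452.
Proportional shares (ignoring caps): Ibarra 3,678,824.63; Quinlan 2,793,947.13; Delacroix 1,873,858.24.
Cap binds for Quinlan ($2,291,050); residual $6,055,580 reallocated over remaining metered usage 3,627.
Remaining shares: Ibarra 4,012,009.58 → $4,012,010; Delacroix 2,043,570.42 → $2,043,570.

Ibarra: $4,012,010 | Quinlan: $2,291,050 | Delacroix: $2,043,570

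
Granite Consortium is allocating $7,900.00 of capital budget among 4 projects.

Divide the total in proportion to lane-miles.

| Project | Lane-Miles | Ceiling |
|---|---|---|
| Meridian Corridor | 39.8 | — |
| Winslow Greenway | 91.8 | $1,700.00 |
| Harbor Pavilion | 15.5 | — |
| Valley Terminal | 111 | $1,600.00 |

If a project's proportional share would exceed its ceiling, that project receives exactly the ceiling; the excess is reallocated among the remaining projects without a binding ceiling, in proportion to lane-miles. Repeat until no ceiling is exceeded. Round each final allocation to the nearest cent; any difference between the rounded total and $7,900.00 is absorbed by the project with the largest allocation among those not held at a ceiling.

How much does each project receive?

Meridian Corridor: $3,310.67; Winslow Greenway: $1,700.00; Harbor Pavilion: $1,289.33; Valley Terminal: $1,600.00

Total lane-miles = 258.1.
Pro-rata shares before constraints: Meridian Corridor 1,218.2100; Winslow Greenway 2,809.8411; Harbor Pavilion 474.4285; Valley Terminal 3,397.5203.
Capped: Winslow Greenway ($1,700.00), Valley Terminal ($1,600.00); remaining pool $4,600.00 reallocated over remaining lane-miles 55.3.
Remaining shares: Meridian Corridor 3,310.6691 → $3,310.67; Harbor Pavilion 1,289.3309 → $1,289.33.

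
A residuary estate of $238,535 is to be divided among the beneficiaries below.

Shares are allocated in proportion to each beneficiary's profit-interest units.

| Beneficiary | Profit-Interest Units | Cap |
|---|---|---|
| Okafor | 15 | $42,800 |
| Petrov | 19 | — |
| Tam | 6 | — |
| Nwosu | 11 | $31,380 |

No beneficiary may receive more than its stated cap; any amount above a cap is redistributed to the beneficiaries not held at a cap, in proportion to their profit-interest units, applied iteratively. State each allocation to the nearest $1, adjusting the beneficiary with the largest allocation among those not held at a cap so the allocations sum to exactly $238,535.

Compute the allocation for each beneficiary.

Okafor: $42,800 | Petrov: $124,910 | Tam: $39,445 | Nwosu: $31,380

Total profit-interest units = 51.
Unconstrained shares: Okafor 70,157.35; Petrov 88,865.98; Tam 28,062.94; Nwosu 51,448.73.
Cap binds for Okafor ($42,800), Nwosu ($31,380); balance $164,355 reallocated over remaining profit-interest units 25.
Shares after redistribution: Petrov 124,909.80 → $124,910; Tam 39,445.20 → $39,445.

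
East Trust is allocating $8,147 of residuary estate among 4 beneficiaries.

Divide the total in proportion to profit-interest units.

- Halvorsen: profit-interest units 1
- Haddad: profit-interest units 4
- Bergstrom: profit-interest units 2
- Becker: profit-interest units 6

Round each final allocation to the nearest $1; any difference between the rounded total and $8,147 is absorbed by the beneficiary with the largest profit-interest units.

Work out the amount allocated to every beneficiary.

Profit-interest units total: 1 + 4 + 2 + 6 = 13.
Pro-rata amounts: Halvorsen 626.69; Haddad 2,506.77; Bergstrom 1,253.38; Becker 3,760.15.
At nearest $1: Halvorsen $627; Haddad $2,507; Bergstrom $1,253; Becker $3,760. Sum = $8,147.
No rounding difference to absorb.

Halvorsen: $627 | Haddad: $2,507 | Bergstrom: $1,253 | Becker: $3,760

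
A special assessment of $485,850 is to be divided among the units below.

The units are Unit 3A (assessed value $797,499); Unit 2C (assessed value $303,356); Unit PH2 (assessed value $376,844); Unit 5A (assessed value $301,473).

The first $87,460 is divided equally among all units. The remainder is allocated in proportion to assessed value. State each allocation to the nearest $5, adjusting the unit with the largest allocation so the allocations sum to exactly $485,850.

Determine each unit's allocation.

Unit 3A: $200,445 · Unit 2C: $89,790 · Unit PH2: $106,245 · Unit 5A: $89,370

$87,460 shared equally gives $21,865 per unit.
Remainder $398,390 by assessed value (total 1,779,172): Unit 3A 178,574.99 → $178,575; Unit 2C 67,927.10 → $67,925; Unit PH2 84,382.44 → $84,380; Unit 5A 67,505.46 → $67,505.
Rounding difference +$5 on remainder applied to Unit 3A.
Totals: Unit 3A $21,865 + $178,580 = $200,445; Unit 2C $21,865 + $67,925 = $89,790; Unit PH2 $21,865 + $84,380 = $106,245; Unit 5A $21,865 + $67,505 = $89,370.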